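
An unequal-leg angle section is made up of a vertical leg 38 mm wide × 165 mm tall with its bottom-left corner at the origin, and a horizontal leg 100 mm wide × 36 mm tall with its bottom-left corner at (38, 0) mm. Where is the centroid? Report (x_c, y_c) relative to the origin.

vertical leg: A = 38 × 165 = 6270.00, centroid at (19.00, 82.50).
horizontal leg: A = 100 × 36 = 3600.00, centroid at (88.00, 18.00).
ΣA = 9870.00 mm², ΣAx_c = 435930.00 mm³, ΣAy_c = 582075.00 mm³.
x_c = 435930.00/9870.00 = 44.17 mm; y_c = 582075.00/9870.00 = 58.97 mm.

x_c = 44.17 mm, y_c = 58.97 mm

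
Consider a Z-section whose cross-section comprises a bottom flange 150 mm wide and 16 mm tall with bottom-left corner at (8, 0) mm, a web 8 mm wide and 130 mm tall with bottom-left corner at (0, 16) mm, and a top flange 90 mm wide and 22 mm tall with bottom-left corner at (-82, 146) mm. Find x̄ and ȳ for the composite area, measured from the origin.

bottom flange: A = 150 × 16 = 2400.00, centroid at (83.00, 8.00).
web: A = 8 × 130 = 1040.00, centroid at (4.00, 81.00).
top flange: A = 90 × 22 = 1980.00, centroid at (-37.00, 157.00).
ΣA = 5420.00 mm², ΣAx̄ = 130100.00 mm³, ΣAȳ = 414300.00 mm³.
x̄ = 130100.00/5420.00 = 24.00 mm; ȳ = 414300.00/5420.00 = 76.44 mm.

x̄ = 24.00 mm, ȳ = 76.44 mm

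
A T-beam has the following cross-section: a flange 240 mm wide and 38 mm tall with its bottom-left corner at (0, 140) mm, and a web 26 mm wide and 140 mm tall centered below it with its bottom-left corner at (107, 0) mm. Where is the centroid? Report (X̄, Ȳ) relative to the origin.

X̄ = 120.00 mm, Ȳ = 133.61 mm

web: A = 26 × 140 = 3640.00, centroid at (120.00, 70.00).
flange: A = 240 × 38 = 9120.00, centroid at (120.00, 159.00).
ΣA = 12760.00 mm²
ΣAX̄ = (3640.00)(120.00) + (9120.00)(120.00) = 1531200.00 mm³
ΣAȲ = (3640.00)(70.00) + (9120.00)(159.00) = 1704880.00 mm³
X̄ = 1531200.00 / 12760.00 = 120.00 mm
Ȳ = 1704880.00 / 12760.00 = 133.61 mm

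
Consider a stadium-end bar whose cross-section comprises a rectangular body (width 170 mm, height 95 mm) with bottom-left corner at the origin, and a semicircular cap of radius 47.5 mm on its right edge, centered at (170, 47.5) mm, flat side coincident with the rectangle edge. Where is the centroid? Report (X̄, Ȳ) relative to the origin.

Part | A | x̄ᵢ | ȳᵢ | A·x̄ᵢ | A·ȳᵢ
rectangular body | 16150.00 | 85.00 | 47.50 | 1372750.00 | 767125.00
semicircular end | 3544.11 | 190.16 | 47.50 | 673946.48 | 168345.19
Σ | 19694.11 |  |  | 2046696.48 | 935470.19
X̄ = 2046696.48 / 19694.11 = 103.92 mm
Ȳ = 935470.19 / 19694.11 = 47.50 mm

X̄ = 103.92 mm, Ȳ = 47.50 mm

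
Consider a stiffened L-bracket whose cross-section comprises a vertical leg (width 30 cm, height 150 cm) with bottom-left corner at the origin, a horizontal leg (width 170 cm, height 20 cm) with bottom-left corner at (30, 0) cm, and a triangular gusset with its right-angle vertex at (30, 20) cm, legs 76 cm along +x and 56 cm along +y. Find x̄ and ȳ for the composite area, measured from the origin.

x̄ = 57.46 cm, ȳ = 45.25 cm

vertical leg: A = 30 × 150 = 4500.00, centroid at (15.00, 75.00).
horizontal leg: A = 170 × 20 = 3400.00, centroid at (115.00, 10.00).
gusset: A = ½·76·56 = 2128.00, centroid at (55.33, 38.67).
ΣA = 10028.00 cm²
ΣAx̄ = (4500.00)(15.00) + (3400.00)(115.00) + (2128.00)(55.33) = 576249.33 cm³
ΣAȳ = (4500.00)(75.00) + (3400.00)(10.00) + (2128.00)(38.67) = 453782.67 cm³
x̄ = 576249.33 / 10028.00 = 57.46 cm
ȳ = 453782.67 / 10028.00 = 45.25 cm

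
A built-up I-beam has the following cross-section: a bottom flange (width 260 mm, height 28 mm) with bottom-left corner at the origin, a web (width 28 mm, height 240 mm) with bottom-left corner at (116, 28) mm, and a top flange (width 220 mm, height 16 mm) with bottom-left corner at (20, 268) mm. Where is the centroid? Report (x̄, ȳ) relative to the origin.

bottom flange: A = 260 × 28 = 7280.00, centroid at (130.00, 14.00).
web: A = 28 × 240 = 6720.00, centroid at (130.00, 148.00).
top flange: A = 220 × 16 = 3520.00, centroid at (130.00, 276.00).
ΣA = 17520.00 mm²
ΣAx̄ = (7280.00)(130.00) + (6720.00)(130.00) + (3520.00)(130.00) = 2277600.00 mm³
ΣAȳ = (7280.00)(14.00) + (6720.00)(148.00) + (3520.00)(276.00) = 2068000.00 mm³
x̄ = 2277600.00 / 17520.00 = 130.00 mm
ȳ = 2068000.00 / 17520.00 = 118.04 mm

x̄ = 130.00 mm, ȳ = 118.04 mm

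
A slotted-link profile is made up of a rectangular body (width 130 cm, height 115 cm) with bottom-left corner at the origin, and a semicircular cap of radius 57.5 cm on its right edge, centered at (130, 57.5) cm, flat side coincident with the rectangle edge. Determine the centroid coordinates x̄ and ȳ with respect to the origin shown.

Part | A | x̄ᵢ | ȳᵢ | A·x̄ᵢ | A·ȳᵢ
rectangular body | 14950.00 | 65.00 | 57.50 | 971750.00 | 859625.00
semicircular end | 5193.45 | 154.40 | 57.50 | 801887.48 | 298623.11
Σ | 20143.45 |  |  | 1773637.48 | 1158248.11
x̄ = 1773637.48 / 20143.45 = 88.05 cm
ȳ = 1158248.11 / 20143.45 = 57.50 cm

x̄ = 88.05 cm, ȳ = 57.50 cm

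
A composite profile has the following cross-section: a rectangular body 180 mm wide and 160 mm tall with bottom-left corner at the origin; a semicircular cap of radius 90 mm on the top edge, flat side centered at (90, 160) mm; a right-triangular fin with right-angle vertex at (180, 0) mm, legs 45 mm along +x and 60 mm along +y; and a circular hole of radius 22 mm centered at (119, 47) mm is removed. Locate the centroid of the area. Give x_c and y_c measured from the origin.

x_c = 92.36 mm, y_c = 115.62 mm

rectangular body: A = 180 × 160 = 28800.00, centroid at (90.00, 80.00).
semicircular top: A = ½π·90² = 12723.45, centroid at (90.00, 198.20).
triangular fin: A = ½·45·60 = 1350.00, centroid at (195.00, 20.00).
hole: A = −π·22² = -1520.53, centroid at (119.00, 47.00).
ΣA = 41352.92 mm², ΣAx_c = 3819417.35 mm³, ΣAy_c = 4781287.09 mm³.
x_c = 3819417.35/41352.92 = 92.36 mm; y_c = 4781287.09/41352.92 = 115.62 mm.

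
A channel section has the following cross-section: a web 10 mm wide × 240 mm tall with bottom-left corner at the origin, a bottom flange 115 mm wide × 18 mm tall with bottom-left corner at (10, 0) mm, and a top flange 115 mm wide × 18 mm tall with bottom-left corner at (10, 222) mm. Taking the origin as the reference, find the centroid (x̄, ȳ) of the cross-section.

x̄ = 44.56 mm, ȳ = 120.00 mm

web: A = 10 × 240 = 2400.00, centroid at (5.00, 120.00).
bottom flange: A = 115 × 18 = 2070.00, centroid at (67.50, 9.00).
top flange: A = 115 × 18 = 2070.00, centroid at (67.50, 231.00).
ΣA = 6540.00 mm², ΣAx̄ = 291450.00 mm³, ΣAȳ = 784800.00 mm³.
x̄ = 291450.00/6540.00 = 44.56 mm; ȳ = 784800.00/6540.00 = 120.00 mm.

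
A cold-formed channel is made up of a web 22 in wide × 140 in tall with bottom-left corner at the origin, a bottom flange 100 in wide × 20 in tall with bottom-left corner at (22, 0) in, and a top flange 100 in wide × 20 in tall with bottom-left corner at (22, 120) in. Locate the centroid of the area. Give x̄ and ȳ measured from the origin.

web: A = 22 × 140 = 3080.00, centroid at (11.00, 70.00).
bottom flange: A = 100 × 20 = 2000.00, centroid at (72.00, 10.00).
top flange: A = 100 × 20 = 2000.00, centroid at (72.00, 130.00).
ΣA = 7080.00 in²
ΣAx̄ = (3080.00)(11.00) + (2000.00)(72.00) + (2000.00)(72.00) = 321880.00 in³
ΣAȳ = (3080.00)(70.00) + (2000.00)(10.00) + (2000.00)(130.00) = 495600.00 in³
x̄ = 321880.00 / 7080.00 = 45.46 in
ȳ = 495600.00 / 7080.00 = 70.00 in

x̄ = 45.46 in, ȳ = 70.00 in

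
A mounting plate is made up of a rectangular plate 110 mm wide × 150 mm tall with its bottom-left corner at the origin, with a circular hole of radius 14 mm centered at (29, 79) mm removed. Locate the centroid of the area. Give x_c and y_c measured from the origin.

x_c = 56.01 mm, y_c = 74.84 mm

plate: A = 110 × 150 = 16500.00, centroid at (55.00, 75.00).
hole: A = −π·14² = -615.75, centroid at (29.00, 79.00).
ΣA = 15884.25 mm²
ΣAx_c = (16500.00)(55.00) + (-615.75)(29.00) = 889643.19 mm³
ΣAy_c = (16500.00)(75.00) + (-615.75)(79.00) = 1188855.58 mm³
x_c = 889643.19 / 15884.25 = 56.01 mm
y_c = 1188855.58 / 15884.25 = 74.84 mm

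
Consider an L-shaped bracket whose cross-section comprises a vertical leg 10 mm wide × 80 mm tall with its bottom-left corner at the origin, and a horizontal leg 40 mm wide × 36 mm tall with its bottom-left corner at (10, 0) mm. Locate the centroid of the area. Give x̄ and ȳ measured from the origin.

x̄ = 21.07 mm, ȳ = 25.86 mm

vertical leg: A = 10 × 80 = 800.00, centroid at (5.00, 40.00).
horizontal leg: A = 40 × 36 = 1440.00, centroid at (30.00, 18.00).
ΣA = 2240.00 mm²
ΣAx̄ = (800.00)(5.00) + (1440.00)(30.00) = 47200.00 mm³
ΣAȳ = (800.00)(40.00) + (1440.00)(18.00) = 57920.00 mm³
x̄ = 47200.00 / 2240.00 = 21.07 mm
ȳ = 57920.00 / 2240.00 = 25.86 mm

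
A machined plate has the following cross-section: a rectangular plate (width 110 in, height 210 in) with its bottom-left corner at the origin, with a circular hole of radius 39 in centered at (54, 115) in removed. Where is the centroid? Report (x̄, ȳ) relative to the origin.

x̄ = 55.26 in, ȳ = 102.39 in

plate: A = 110 × 210 = 23100.00, centroid at (55.00, 105.00).
hole: A = −π·39² = -4778.36, centroid at (54.00, 115.00).
ΣA = 18321.64 in², ΣAx̄ = 1012468.43 in³, ΣAȳ = 1875988.32 in³.
x̄ = 1012468.43/18321.64 = 55.26 in; ȳ = 1875988.32/18321.64 = 102.39 in.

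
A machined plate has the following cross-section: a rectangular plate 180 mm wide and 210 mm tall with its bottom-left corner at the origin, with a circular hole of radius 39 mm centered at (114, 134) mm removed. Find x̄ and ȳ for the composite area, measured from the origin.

x̄ = 86.53 mm, ȳ = 100.80 mm

plate: A = 180 × 210 = 37800.00, centroid at (90.00, 105.00).
hole: A = −π·39² = -4778.36, centroid at (114.00, 134.00).
ΣA = 33021.64 mm²
ΣAx̄ = (37800.00)(90.00) + (-4778.36)(114.00) = 2857266.68 mm³
ΣAȳ = (37800.00)(105.00) + (-4778.36)(134.00) = 3328699.43 mm³
x̄ = 2857266.68 / 33021.64 = 86.53 mm
ȳ = 3328699.43 / 33021.64 = 100.80 mm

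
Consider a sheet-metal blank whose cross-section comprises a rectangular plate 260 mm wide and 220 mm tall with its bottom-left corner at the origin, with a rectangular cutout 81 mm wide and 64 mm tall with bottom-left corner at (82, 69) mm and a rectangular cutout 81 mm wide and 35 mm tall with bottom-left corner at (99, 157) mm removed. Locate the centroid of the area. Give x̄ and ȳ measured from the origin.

plate: A = 260 × 220 = 57200.00, centroid at (130.00, 110.00).
hole 1: A = −(81 × 64) = -5184.00, centroid at (122.50, 101.00).
hole 2: A = −(81 × 35) = -2835.00, centroid at (139.50, 174.50).
ΣA = 49181.00 mm², ΣAx̄ = 6405477.50 mm³, ΣAȳ = 5273708.50 mm³.
x̄ = 6405477.50/49181.00 = 130.24 mm; ȳ = 5273708.50/49181.00 = 107.23 mm.

x̄ = 130.24 mm, ȳ = 107.23 mm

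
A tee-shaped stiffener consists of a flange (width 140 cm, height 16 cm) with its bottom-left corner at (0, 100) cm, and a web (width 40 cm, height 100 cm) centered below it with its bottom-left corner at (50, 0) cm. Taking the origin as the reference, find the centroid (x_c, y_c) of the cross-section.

web: A = 40 × 100 = 4000.00, centroid at (70.00, 50.00).
flange: A = 140 × 16 = 2240.00, centroid at (70.00, 108.00).
ΣA = 6240.00 cm², ΣAx_c = 436800.00 cm³, ΣAy_c = 441920.00 cm³.
x_c = 436800.00/6240.00 = 70.00 cm; y_c = 441920.00/6240.00 = 70.82 cm.

x_c = 70.00 cm, y_c = 70.82 cm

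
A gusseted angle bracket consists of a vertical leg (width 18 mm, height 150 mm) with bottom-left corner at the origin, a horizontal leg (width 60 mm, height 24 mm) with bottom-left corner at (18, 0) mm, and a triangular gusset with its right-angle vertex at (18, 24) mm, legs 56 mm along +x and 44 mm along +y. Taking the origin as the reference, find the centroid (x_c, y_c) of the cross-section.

vertical leg: A = 18 × 150 = 2700.00, centroid at (9.00, 75.00).
horizontal leg: A = 60 × 24 = 1440.00, centroid at (48.00, 12.00).
gusset: A = ½·56·44 = 1232.00, centroid at (36.67, 38.67).
ΣA = 5372.00 mm²
ΣAx_c = (2700.00)(9.00) + (1440.00)(48.00) + (1232.00)(36.67) = 138593.33 mm³
ΣAy_c = (2700.00)(75.00) + (1440.00)(12.00) + (1232.00)(38.67) = 267417.33 mm³
x_c = 138593.33 / 5372.00 = 25.80 mm
y_c = 267417.33 / 5372.00 = 49.78 mm

x_c = 25.80 mm, y_c = 49.78 mm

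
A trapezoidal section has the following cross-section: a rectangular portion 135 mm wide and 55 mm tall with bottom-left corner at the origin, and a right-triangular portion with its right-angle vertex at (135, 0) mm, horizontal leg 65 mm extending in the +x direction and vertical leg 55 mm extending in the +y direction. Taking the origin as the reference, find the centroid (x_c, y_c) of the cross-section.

rectangular portion: A = 135 × 55 = 7425.00, centroid at (67.50, 27.50).
triangular portion: A = ½·65·55 = 1787.50, centroid at (156.67, 18.33).
ΣA = 9212.50 mm²
ΣAx_c = (7425.00)(67.50) + (1787.50)(156.67) = 781229.17 mm³
ΣAy_c = (7425.00)(27.50) + (1787.50)(18.33) = 236958.33 mm³
x_c = 781229.17 / 9212.50 = 84.80 mm
y_c = 236958.33 / 9212.50 = 25.72 mm

x_c = 84.80 mm, y_c = 25.72 mm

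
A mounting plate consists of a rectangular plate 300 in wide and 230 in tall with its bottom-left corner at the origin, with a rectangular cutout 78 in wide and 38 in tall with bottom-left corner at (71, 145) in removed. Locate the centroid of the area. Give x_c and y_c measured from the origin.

plate: A = 300 × 230 = 69000.00, centroid at (150.00, 115.00).
hole: A = −(78 × 38) = -2964.00, centroid at (110.00, 164.00).
ΣA = 66036.00 in², ΣAx_c = 10023960.00 in³, ΣAy_c = 7448904.00 in³.
x_c = 10023960.00/66036.00 = 151.80 in; y_c = 7448904.00/66036.00 = 112.80 in.

x_c = 151.80 in, y_c = 112.80 in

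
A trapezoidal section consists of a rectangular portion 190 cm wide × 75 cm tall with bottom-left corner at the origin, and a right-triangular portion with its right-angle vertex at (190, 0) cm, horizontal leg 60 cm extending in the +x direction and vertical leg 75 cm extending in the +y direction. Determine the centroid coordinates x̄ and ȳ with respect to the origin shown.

x̄ = 110.68 cm, ȳ = 35.80 cm

rectangular portion: A = 190 × 75 = 14250.00, centroid at (95.00, 37.50).
triangular portion: A = ½·60·75 = 2250.00, centroid at (210.00, 25.00).
ΣA = 16500.00 cm²
ΣAx̄ = (14250.00)(95.00) + (2250.00)(210.00) = 1826250.00 cm³
ΣAȳ = (14250.00)(37.50) + (2250.00)(25.00) = 590625.00 cm³
x̄ = 1826250.00 / 16500.00 = 110.68 cm
ȳ = 590625.00 / 16500.00 = 35.80 cm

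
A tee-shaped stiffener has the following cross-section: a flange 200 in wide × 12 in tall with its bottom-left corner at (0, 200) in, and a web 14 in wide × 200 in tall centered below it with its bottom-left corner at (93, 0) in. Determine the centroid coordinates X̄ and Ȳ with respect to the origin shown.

X̄ = 100.00 in, Ȳ = 148.92 in

Part | A | x̄ᵢ | ȳᵢ | A·x̄ᵢ | A·ȳᵢ
web | 2800.00 | 100.00 | 100.00 | 280000.00 | 280000.00
flange | 2400.00 | 100.00 | 206.00 | 240000.00 | 494400.00
Σ | 5200.00 |  |  | 520000.00 | 774400.00
X̄ = 520000.00 / 5200.00 = 100.00 in
Ȳ = 774400.00 / 5200.00 = 148.92 in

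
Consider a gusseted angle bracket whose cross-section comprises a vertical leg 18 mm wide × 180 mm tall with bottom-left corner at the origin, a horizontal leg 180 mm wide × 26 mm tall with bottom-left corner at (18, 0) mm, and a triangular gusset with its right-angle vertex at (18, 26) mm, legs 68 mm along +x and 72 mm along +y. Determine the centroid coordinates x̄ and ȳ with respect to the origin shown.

x̄ = 61.16 mm, ȳ = 45.80 mm

vertical leg: A = 18 × 180 = 3240.00, centroid at (9.00, 90.00).
horizontal leg: A = 180 × 26 = 4680.00, centroid at (108.00, 13.00).
gusset: A = ½·68·72 = 2448.00, centroid at (40.67, 50.00).
ΣA = 10368.00 mm², ΣAx̄ = 634152.00 mm³, ΣAȳ = 474840.00 mm³.
x̄ = 634152.00/10368.00 = 61.16 mm; ȳ = 474840.00/10368.00 = 45.80 mm.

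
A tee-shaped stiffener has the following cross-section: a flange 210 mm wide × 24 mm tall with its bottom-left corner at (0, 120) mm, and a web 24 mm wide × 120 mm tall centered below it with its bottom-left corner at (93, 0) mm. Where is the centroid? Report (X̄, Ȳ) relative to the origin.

X̄ = 105.00 mm, Ȳ = 105.82 mm

web: A = 24 × 120 = 2880.00, centroid at (105.00, 60.00).
flange: A = 210 × 24 = 5040.00, centroid at (105.00, 132.00).
ΣA = 7920.00 mm²
ΣAX̄ = (2880.00)(105.00) + (5040.00)(105.00) = 831600.00 mm³
ΣAȲ = (2880.00)(60.00) + (5040.00)(132.00) = 838080.00 mm³
X̄ = 831600.00 / 7920.00 = 105.00 mm
Ȳ = 838080.00 / 7920.00 = 105.82 mm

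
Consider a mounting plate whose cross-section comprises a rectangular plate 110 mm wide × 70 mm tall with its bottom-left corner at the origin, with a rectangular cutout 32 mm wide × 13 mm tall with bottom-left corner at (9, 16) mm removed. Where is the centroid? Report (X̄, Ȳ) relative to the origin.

X̄ = 56.71 mm, Ȳ = 35.71 mm

Part | A | x̄ᵢ | ȳᵢ | A·x̄ᵢ | A·ȳᵢ
plate | 7700.00 | 55.00 | 35.00 | 423500.00 | 269500.00
hole | -416.00 | 25.00 | 22.50 | -10400.00 | -9360.00
Σ | 7284.00 |  |  | 413100.00 | 260140.00
X̄ = 413100.00 / 7284.00 = 56.71 mm
Ȳ = 260140.00 / 7284.00 = 35.71 mm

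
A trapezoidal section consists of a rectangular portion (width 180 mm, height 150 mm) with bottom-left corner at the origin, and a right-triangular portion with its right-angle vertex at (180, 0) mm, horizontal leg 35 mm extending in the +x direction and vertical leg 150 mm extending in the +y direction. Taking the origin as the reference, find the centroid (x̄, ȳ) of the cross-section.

rectangular portion: A = 180 × 150 = 27000.00, centroid at (90.00, 75.00).
triangular portion: A = ½·35·150 = 2625.00, centroid at (191.67, 50.00).
ΣA = 29625.00 mm², ΣAx̄ = 2933125.00 mm³, ΣAȳ = 2156250.00 mm³.
x̄ = 2933125.00/29625.00 = 99.01 mm; ȳ = 2156250.00/29625.00 = 72.78 mm.

x̄ = 99.01 mm, ȳ = 72.78 mm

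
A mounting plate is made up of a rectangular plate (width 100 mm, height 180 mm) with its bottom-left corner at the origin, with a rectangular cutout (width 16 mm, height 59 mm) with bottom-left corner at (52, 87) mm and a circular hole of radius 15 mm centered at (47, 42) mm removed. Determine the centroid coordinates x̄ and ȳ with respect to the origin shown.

x̄ = 49.55 mm, ȳ = 90.55 mm

plate: A = 100 × 180 = 18000.00, centroid at (50.00, 90.00).
hole 1: A = −(16 × 59) = -944.00, centroid at (60.00, 116.50).
hole 2: A = −π·15² = -706.86, centroid at (47.00, 42.00).
ΣA = 16349.14 mm², ΣAx̄ = 810137.66 mm³, ΣAȳ = 1480335.95 mm³.
x̄ = 810137.66/16349.14 = 49.55 mm; ȳ = 1480335.95/16349.14 = 90.55 mm.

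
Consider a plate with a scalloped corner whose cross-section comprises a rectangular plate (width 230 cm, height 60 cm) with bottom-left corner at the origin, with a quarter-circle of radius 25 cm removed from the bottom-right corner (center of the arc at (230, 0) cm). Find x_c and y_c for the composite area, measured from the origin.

x_c = 111.15 cm, y_c = 30.72 cm

Part | A | x̄ᵢ | ȳᵢ | A·x̄ᵢ | A·ȳᵢ
plate | 13800.00 | 115.00 | 30.00 | 1587000.00 | 414000.00
removed quarter-circle | -490.87 | 219.39 | 10.61 | -107692.65 | -5208.33
Σ | 13309.13 |  |  | 1479307.35 | 408791.67
x_c = 1479307.35 / 13309.13 = 111.15 cm
y_c = 408791.67 / 13309.13 = 30.72 cm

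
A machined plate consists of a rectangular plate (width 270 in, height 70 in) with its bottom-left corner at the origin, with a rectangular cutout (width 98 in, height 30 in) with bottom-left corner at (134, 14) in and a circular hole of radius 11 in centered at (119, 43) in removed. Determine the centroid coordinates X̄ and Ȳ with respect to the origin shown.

Part | A | x̄ᵢ | ȳᵢ | A·x̄ᵢ | A·ȳᵢ
plate | 18900.00 | 135.00 | 35.00 | 2551500.00 | 661500.00
hole 1 | -2940.00 | 183.00 | 29.00 | -538020.00 | -85260.00
hole 2 | -380.13 | 119.00 | 43.00 | -45235.79 | -16345.71
Σ | 15579.87 |  |  | 1968244.21 | 559894.29
X̄ = 1968244.21 / 15579.87 = 126.33 in
Ȳ = 559894.29 / 15579.87 = 35.94 in

X̄ = 126.33 in, Ȳ = 35.94 in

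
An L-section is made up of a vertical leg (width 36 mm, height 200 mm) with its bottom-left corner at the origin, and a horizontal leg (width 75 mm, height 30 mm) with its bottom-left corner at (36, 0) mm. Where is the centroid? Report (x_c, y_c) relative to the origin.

vertical leg: A = 36 × 200 = 7200.00, centroid at (18.00, 100.00).
horizontal leg: A = 75 × 30 = 2250.00, centroid at (73.50, 15.00).
ΣA = 9450.00 mm², ΣAx_c = 294975.00 mm³, ΣAy_c = 753750.00 mm³.
x_c = 294975.00/9450.00 = 31.21 mm; y_c = 753750.00/9450.00 = 79.76 mm.

x_c = 31.21 mm, y_c = 79.76 mm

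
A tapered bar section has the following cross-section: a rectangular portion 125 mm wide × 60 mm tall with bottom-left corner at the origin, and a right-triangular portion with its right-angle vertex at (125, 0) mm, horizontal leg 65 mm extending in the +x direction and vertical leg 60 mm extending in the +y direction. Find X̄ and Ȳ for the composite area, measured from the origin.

X̄ = 79.87 mm, Ȳ = 27.94 mm

rectangular portion: A = 125 × 60 = 7500.00, centroid at (62.50, 30.00).
triangular portion: A = ½·65·60 = 1950.00, centroid at (146.67, 20.00).
ΣA = 9450.00 mm²
ΣAX̄ = (7500.00)(62.50) + (1950.00)(146.67) = 754750.00 mm³
ΣAȲ = (7500.00)(30.00) + (1950.00)(20.00) = 264000.00 mm³
X̄ = 754750.00 / 9450.00 = 79.87 mm
Ȳ = 264000.00 / 9450.00 = 27.94 mm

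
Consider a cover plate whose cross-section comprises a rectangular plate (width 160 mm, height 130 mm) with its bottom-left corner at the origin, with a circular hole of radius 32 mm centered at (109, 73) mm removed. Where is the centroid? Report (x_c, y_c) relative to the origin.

plate: A = 160 × 130 = 20800.00, centroid at (80.00, 65.00).
hole: A = −π·32² = -3216.99, centroid at (109.00, 73.00).
ΣA = 17583.01 mm²
ΣAx_c = (20800.00)(80.00) + (-3216.99)(109.00) = 1313347.99 mm³
ΣAy_c = (20800.00)(65.00) + (-3216.99)(73.00) = 1117159.67 mm³
x_c = 1313347.99 / 17583.01 = 74.69 mm
y_c = 1117159.67 / 17583.01 = 63.54 mm

x_c = 74.69 mm, y_c = 63.54 mm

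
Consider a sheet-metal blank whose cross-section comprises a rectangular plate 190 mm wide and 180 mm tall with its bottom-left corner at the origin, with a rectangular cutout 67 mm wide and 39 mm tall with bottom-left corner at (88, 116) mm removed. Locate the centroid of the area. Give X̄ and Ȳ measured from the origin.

X̄ = 92.81 mm, Ȳ = 86.24 mm

plate: A = 190 × 180 = 34200.00, centroid at (95.00, 90.00).
hole: A = −(67 × 39) = -2613.00, centroid at (121.50, 135.50).
ΣA = 31587.00 mm², ΣAX̄ = 2931520.50 mm³, ΣAȲ = 2723938.50 mm³.
X̄ = 2931520.50/31587.00 = 92.81 mm; Ȳ = 2723938.50/31587.00 = 86.24 mm.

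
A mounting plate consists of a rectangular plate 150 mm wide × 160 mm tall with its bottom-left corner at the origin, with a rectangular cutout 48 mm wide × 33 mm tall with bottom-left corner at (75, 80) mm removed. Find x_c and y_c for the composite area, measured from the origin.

x_c = 73.30 mm, y_c = 78.83 mm

plate: A = 150 × 160 = 24000.00, centroid at (75.00, 80.00).
hole: A = −(48 × 33) = -1584.00, centroid at (99.00, 96.50).
ΣA = 22416.00 mm², ΣAx_c = 1643184.00 mm³, ΣAy_c = 1767144.00 mm³.
x_c = 1643184.00/22416.00 = 73.30 mm; y_c = 1767144.00/22416.00 = 78.83 mm.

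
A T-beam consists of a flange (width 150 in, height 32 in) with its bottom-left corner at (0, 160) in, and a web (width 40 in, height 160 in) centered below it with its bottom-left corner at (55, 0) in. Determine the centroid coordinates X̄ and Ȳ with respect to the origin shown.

web: A = 40 × 160 = 6400.00, centroid at (75.00, 80.00).
flange: A = 150 × 32 = 4800.00, centroid at (75.00, 176.00).
ΣA = 11200.00 in²
ΣAX̄ = (6400.00)(75.00) + (4800.00)(75.00) = 840000.00 in³
ΣAȲ = (6400.00)(80.00) + (4800.00)(176.00) = 1356800.00 in³
X̄ = 840000.00 / 11200.00 = 75.00 in
Ȳ = 1356800.00 / 11200.00 = 121.14 in

X̄ = 75.00 in, Ȳ = 121.14 in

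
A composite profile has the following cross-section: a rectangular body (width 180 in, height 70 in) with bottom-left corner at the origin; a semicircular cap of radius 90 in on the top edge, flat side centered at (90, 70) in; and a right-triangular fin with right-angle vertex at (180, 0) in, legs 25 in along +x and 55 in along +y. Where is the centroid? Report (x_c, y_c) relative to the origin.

rectangular body: A = 180 × 70 = 12600.00, centroid at (90.00, 35.00).
semicircular top: A = ½π·90² = 12723.45, centroid at (90.00, 108.20).
triangular fin: A = ½·25·55 = 687.50, centroid at (188.33, 18.33).
ΣA = 26010.95 in², ΣAx_c = 2408589.69 in³, ΣAy_c = 1830245.68 in³.
x_c = 2408589.69/26010.95 = 92.60 in; y_c = 1830245.68/26010.95 = 70.36 in.

x_c = 92.60 in, y_c = 70.36 in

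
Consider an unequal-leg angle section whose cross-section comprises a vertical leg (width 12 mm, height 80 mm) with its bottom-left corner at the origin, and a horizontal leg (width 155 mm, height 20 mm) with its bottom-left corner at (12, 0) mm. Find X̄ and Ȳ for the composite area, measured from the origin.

vertical leg: A = 12 × 80 = 960.00, centroid at (6.00, 40.00).
horizontal leg: A = 155 × 20 = 3100.00, centroid at (89.50, 10.00).
ΣA = 4060.00 mm²
ΣAX̄ = (960.00)(6.00) + (3100.00)(89.50) = 283210.00 mm³
ΣAȲ = (960.00)(40.00) + (3100.00)(10.00) = 69400.00 mm³
X̄ = 283210.00 / 4060.00 = 69.76 mm
Ȳ = 69400.00 / 4060.00 = 17.09 mm

X̄ = 69.76 mm, Ȳ = 17.09 mm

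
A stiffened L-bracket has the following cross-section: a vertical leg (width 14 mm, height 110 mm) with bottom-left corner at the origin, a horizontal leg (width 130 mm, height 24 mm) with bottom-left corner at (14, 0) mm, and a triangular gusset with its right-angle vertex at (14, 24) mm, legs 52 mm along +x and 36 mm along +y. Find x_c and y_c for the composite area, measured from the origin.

Part | A | x̄ᵢ | ȳᵢ | A·x̄ᵢ | A·ȳᵢ
vertical leg | 1540.00 | 7.00 | 55.00 | 10780.00 | 84700.00
horizontal leg | 3120.00 | 79.00 | 12.00 | 246480.00 | 37440.00
gusset | 936.00 | 31.33 | 36.00 | 29328.00 | 33696.00
Σ | 5596.00 |  |  | 286588.00 | 155836.00
x_c = 286588.00 / 5596.00 = 51.21 mm
y_c = 155836.00 / 5596.00 = 27.85 mm

x_c = 51.21 mm, y_c = 27.85 mm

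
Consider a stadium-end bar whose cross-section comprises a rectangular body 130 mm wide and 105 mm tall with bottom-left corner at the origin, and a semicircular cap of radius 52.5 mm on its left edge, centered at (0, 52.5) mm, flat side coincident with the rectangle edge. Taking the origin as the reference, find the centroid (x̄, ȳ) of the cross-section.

rectangular body: A = 130 × 105 = 13650.00, centroid at (65.00, 52.50).
semicircular end: A = ½π·52.5² = 4329.51, centroid at (-22.28, 52.50).
ΣA = 17979.51 mm²
ΣAx̄ = (13650.00)(65.00) + (4329.51)(-22.28) = 790781.25 mm³
ΣAȳ = (13650.00)(52.50) + (4329.51)(52.50) = 943924.14 mm³
x̄ = 790781.25 / 17979.51 = 43.98 mm
ȳ = 943924.14 / 17979.51 = 52.50 mm

x̄ = 43.98 mm, ȳ = 52.50 mm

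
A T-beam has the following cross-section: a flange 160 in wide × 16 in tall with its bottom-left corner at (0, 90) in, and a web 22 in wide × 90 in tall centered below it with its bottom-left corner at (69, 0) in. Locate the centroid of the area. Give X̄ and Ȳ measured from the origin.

X̄ = 80.00 in, Ȳ = 74.89 in

web: A = 22 × 90 = 1980.00, centroid at (80.00, 45.00).
flange: A = 160 × 16 = 2560.00, centroid at (80.00, 98.00).
ΣA = 4540.00 in²
ΣAX̄ = (1980.00)(80.00) + (2560.00)(80.00) = 363200.00 in³
ΣAȲ = (1980.00)(45.00) + (2560.00)(98.00) = 339980.00 in³
X̄ = 363200.00 / 4540.00 = 80.00 in
Ȳ = 339980.00 / 4540.00 = 74.89 in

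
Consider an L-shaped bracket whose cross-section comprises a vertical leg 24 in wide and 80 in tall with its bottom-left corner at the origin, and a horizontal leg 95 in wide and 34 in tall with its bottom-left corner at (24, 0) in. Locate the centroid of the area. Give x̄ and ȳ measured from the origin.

vertical leg: A = 24 × 80 = 1920.00, centroid at (12.00, 40.00).
horizontal leg: A = 95 × 34 = 3230.00, centroid at (71.50, 17.00).
ΣA = 5150.00 in², ΣAx̄ = 253985.00 in³, ΣAȳ = 131710.00 in³.
x̄ = 253985.00/5150.00 = 49.32 in; ȳ = 131710.00/5150.00 = 25.57 in.

x̄ = 49.32 in, ȳ = 25.57 in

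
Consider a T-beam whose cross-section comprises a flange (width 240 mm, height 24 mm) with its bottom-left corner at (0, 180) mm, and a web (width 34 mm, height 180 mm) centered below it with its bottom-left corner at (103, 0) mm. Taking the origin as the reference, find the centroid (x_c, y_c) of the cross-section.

Part | A | x̄ᵢ | ȳᵢ | A·x̄ᵢ | A·ȳᵢ
web | 6120.00 | 120.00 | 90.00 | 734400.00 | 550800.00
flange | 5760.00 | 120.00 | 192.00 | 691200.00 | 1105920.00
Σ | 11880.00 |  |  | 1425600.00 | 1656720.00
x_c = 1425600.00 / 11880.00 = 120.00 mm
y_c = 1656720.00 / 11880.00 = 139.45 mm

x_c = 120.00 mm, y_c = 139.45 mm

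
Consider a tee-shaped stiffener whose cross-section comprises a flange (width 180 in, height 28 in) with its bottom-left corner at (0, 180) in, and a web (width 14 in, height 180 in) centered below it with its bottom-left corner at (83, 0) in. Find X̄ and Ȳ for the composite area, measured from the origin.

web: A = 14 × 180 = 2520.00, centroid at (90.00, 90.00).
flange: A = 180 × 28 = 5040.00, centroid at (90.00, 194.00).
ΣA = 7560.00 in², ΣAX̄ = 680400.00 in³, ΣAȲ = 1204560.00 in³.
X̄ = 680400.00/7560.00 = 90.00 in; Ȳ = 1204560.00/7560.00 = 159.33 in.

X̄ = 90.00 in, Ȳ = 159.33 in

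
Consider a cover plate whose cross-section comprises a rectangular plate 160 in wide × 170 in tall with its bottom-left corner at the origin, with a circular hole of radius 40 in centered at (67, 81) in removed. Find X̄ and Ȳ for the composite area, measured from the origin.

X̄ = 82.95 in, Ȳ = 85.91 in

Part | A | x̄ᵢ | ȳᵢ | A·x̄ᵢ | A·ȳᵢ
plate | 27200.00 | 80.00 | 85.00 | 2176000.00 | 2312000.00
hole | -5026.55 | 67.00 | 81.00 | -336778.73 | -407150.41
Σ | 22173.45 |  |  | 1839221.27 | 1904849.59
X̄ = 1839221.27 / 22173.45 = 82.95 in
Ȳ = 1904849.59 / 22173.45 = 85.91 in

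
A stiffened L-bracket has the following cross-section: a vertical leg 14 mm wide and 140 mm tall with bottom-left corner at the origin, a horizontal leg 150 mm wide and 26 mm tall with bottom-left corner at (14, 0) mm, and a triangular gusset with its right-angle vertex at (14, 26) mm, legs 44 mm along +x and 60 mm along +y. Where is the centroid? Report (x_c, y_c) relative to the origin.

vertical leg: A = 14 × 140 = 1960.00, centroid at (7.00, 70.00).
horizontal leg: A = 150 × 26 = 3900.00, centroid at (89.00, 13.00).
gusset: A = ½·44·60 = 1320.00, centroid at (28.67, 46.00).
ΣA = 7180.00 mm²
ΣAx_c = (1960.00)(7.00) + (3900.00)(89.00) + (1320.00)(28.67) = 398660.00 mm³
ΣAy_c = (1960.00)(70.00) + (3900.00)(13.00) + (1320.00)(46.00) = 248620.00 mm³
x_c = 398660.00 / 7180.00 = 55.52 mm
y_c = 248620.00 / 7180.00 = 34.63 mm

x_c = 55.52 mm, y_c = 34.63 mm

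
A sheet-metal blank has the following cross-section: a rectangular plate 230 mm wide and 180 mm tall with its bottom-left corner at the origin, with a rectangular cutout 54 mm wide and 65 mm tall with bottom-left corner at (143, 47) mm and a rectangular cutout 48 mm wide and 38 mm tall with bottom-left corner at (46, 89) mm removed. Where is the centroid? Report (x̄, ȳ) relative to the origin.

Part | A | x̄ᵢ | ȳᵢ | A·x̄ᵢ | A·ȳᵢ
plate | 41400.00 | 115.00 | 90.00 | 4761000.00 | 3726000.00
hole 1 | -3510.00 | 170.00 | 79.50 | -596700.00 | -279045.00
hole 2 | -1824.00 | 70.00 | 108.00 | -127680.00 | -196992.00
Σ | 36066.00 |  |  | 4036620.00 | 3249963.00
x̄ = 4036620.00 / 36066.00 = 111.92 mm
ȳ = 3249963.00 / 36066.00 = 90.11 mm

x̄ = 111.92 mm, ȳ = 90.11 mm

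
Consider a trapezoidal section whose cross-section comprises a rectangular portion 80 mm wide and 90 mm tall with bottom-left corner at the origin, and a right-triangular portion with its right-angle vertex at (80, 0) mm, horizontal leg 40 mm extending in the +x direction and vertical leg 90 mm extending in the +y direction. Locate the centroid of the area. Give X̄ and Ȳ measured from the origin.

X̄ = 50.67 mm, Ȳ = 42.00 mm

Part | A | x̄ᵢ | ȳᵢ | A·x̄ᵢ | A·ȳᵢ
rectangular portion | 7200.00 | 40.00 | 45.00 | 288000.00 | 324000.00
triangular portion | 1800.00 | 93.33 | 30.00 | 168000.00 | 54000.00
Σ | 9000.00 |  |  | 456000.00 | 378000.00
X̄ = 456000.00 / 9000.00 = 50.67 mm
Ȳ = 378000.00 / 9000.00 = 42.00 mm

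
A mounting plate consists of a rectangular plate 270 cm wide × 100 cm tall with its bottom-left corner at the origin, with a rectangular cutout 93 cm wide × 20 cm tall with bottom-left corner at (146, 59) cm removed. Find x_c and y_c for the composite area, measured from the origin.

x_c = 130.75 cm, y_c = 48.59 cm

plate: A = 270 × 100 = 27000.00, centroid at (135.00, 50.00).
hole: A = −(93 × 20) = -1860.00, centroid at (192.50, 69.00).
ΣA = 25140.00 cm², ΣAx_c = 3286950.00 cm³, ΣAy_c = 1221660.00 cm³.
x_c = 3286950.00/25140.00 = 130.75 cm; y_c = 1221660.00/25140.00 = 48.59 cm.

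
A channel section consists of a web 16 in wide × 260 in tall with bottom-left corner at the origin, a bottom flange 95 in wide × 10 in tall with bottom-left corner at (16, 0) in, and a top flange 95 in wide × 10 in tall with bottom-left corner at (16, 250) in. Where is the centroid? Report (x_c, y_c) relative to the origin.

Part | A | x̄ᵢ | ȳᵢ | A·x̄ᵢ | A·ȳᵢ
web | 4160.00 | 8.00 | 130.00 | 33280.00 | 540800.00
bottom flange | 950.00 | 63.50 | 5.00 | 60325.00 | 4750.00
top flange | 950.00 | 63.50 | 255.00 | 60325.00 | 242250.00
Σ | 6060.00 |  |  | 153930.00 | 787800.00
x_c = 153930.00 / 6060.00 = 25.40 in
y_c = 787800.00 / 6060.00 = 130.00 in

x_c = 25.40 in, y_c = 130.00 in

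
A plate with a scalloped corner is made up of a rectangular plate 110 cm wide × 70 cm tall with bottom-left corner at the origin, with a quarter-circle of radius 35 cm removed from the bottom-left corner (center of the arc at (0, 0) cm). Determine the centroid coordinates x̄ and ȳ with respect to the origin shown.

x̄ = 60.73 cm, ȳ = 37.88 cm

Part | A | x̄ᵢ | ȳᵢ | A·x̄ᵢ | A·ȳᵢ
plate | 7700.00 | 55.00 | 35.00 | 423500.00 | 269500.00
removed quarter-circle | -962.11 | 14.85 | 14.85 | -14291.67 | -14291.67
Σ | 6737.89 |  |  | 409208.33 | 255208.33
x̄ = 409208.33 / 6737.89 = 60.73 cm
ȳ = 255208.33 / 6737.89 = 37.88 cm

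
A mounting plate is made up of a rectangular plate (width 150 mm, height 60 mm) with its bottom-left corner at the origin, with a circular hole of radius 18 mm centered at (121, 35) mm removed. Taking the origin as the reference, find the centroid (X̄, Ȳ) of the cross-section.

X̄ = 69.13 mm, Ȳ = 29.36 mm

Part | A | x̄ᵢ | ȳᵢ | A·x̄ᵢ | A·ȳᵢ
plate | 9000.00 | 75.00 | 30.00 | 675000.00 | 270000.00
hole | -1017.88 | 121.00 | 35.00 | -123163.00 | -35625.66
Σ | 7982.12 |  |  | 551837.00 | 234374.34
X̄ = 551837.00 / 7982.12 = 69.13 mm
Ȳ = 234374.34 / 7982.12 = 29.36 mm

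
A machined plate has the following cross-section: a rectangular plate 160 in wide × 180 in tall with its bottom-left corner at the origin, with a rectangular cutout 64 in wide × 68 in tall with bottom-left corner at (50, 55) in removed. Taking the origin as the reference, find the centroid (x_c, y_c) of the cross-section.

Part | A | x̄ᵢ | ȳᵢ | A·x̄ᵢ | A·ȳᵢ
plate | 28800.00 | 80.00 | 90.00 | 2304000.00 | 2592000.00
hole | -4352.00 | 82.00 | 89.00 | -356864.00 | -387328.00
Σ | 24448.00 |  |  | 1947136.00 | 2204672.00
x_c = 1947136.00 / 24448.00 = 79.64 in
y_c = 2204672.00 / 24448.00 = 90.18 in

x_c = 79.64 in, y_c = 90.18 in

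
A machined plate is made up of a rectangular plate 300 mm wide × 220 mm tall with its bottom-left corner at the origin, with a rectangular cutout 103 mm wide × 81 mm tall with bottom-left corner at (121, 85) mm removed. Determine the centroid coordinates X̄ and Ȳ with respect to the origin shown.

plate: A = 300 × 220 = 66000.00, centroid at (150.00, 110.00).
hole: A = −(103 × 81) = -8343.00, centroid at (172.50, 125.50).
ΣA = 57657.00 mm²
ΣAX̄ = (66000.00)(150.00) + (-8343.00)(172.50) = 8460832.50 mm³
ΣAȲ = (66000.00)(110.00) + (-8343.00)(125.50) = 6212953.50 mm³
X̄ = 8460832.50 / 57657.00 = 146.74 mm
Ȳ = 6212953.50 / 57657.00 = 107.76 mm

X̄ = 146.74 mm, Ȳ = 107.76 mm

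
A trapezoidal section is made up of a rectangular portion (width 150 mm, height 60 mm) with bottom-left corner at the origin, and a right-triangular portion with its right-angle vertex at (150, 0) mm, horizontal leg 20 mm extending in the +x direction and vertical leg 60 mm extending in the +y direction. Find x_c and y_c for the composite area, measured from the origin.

x_c = 80.10 mm, y_c = 29.38 mm

Part | A | x̄ᵢ | ȳᵢ | A·x̄ᵢ | A·ȳᵢ
rectangular portion | 9000.00 | 75.00 | 30.00 | 675000.00 | 270000.00
triangular portion | 600.00 | 156.67 | 20.00 | 94000.00 | 12000.00
Σ | 9600.00 |  |  | 769000.00 | 282000.00
x_c = 769000.00 / 9600.00 = 80.10 mm
y_c = 282000.00 / 9600.00 = 29.38 mm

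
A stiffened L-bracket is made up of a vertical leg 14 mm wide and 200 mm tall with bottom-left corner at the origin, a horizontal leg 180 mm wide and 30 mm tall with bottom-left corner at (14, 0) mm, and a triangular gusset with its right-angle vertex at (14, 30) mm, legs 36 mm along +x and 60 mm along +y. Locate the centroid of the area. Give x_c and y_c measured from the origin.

x_c = 65.66 mm, y_c = 44.72 mm

vertical leg: A = 14 × 200 = 2800.00, centroid at (7.00, 100.00).
horizontal leg: A = 180 × 30 = 5400.00, centroid at (104.00, 15.00).
gusset: A = ½·36·60 = 1080.00, centroid at (26.00, 50.00).
ΣA = 9280.00 mm², ΣAx_c = 609280.00 mm³, ΣAy_c = 415000.00 mm³.
x_c = 609280.00/9280.00 = 65.66 mm; y_c = 415000.00/9280.00 = 44.72 mm.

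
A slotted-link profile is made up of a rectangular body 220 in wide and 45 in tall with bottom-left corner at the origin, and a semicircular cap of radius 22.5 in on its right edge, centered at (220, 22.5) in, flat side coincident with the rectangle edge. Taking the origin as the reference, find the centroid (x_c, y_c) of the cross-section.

x_c = 118.89 in, y_c = 22.50 in

Part | A | x̄ᵢ | ȳᵢ | A·x̄ᵢ | A·ȳᵢ
rectangular body | 9900.00 | 110.00 | 22.50 | 1089000.00 | 222750.00
semicircular end | 795.22 | 229.55 | 22.50 | 182541.19 | 17892.35
Σ | 10695.22 |  |  | 1271541.19 | 240642.35
x_c = 1271541.19 / 10695.22 = 118.89 in
y_c = 240642.35 / 10695.22 = 22.50 in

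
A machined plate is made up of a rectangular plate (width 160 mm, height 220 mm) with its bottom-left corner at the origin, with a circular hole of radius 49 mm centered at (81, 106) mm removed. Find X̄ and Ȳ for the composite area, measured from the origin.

X̄ = 79.73 mm, Ȳ = 111.09 mm

Part | A | x̄ᵢ | ȳᵢ | A·x̄ᵢ | A·ȳᵢ
plate | 35200.00 | 80.00 | 110.00 | 2816000.00 | 3872000.00
hole | -7542.96 | 81.00 | 106.00 | -610980.08 | -799554.18
Σ | 27657.04 |  |  | 2205019.92 | 3072445.82
X̄ = 2205019.92 / 27657.04 = 79.73 mm
Ȳ = 3072445.82 / 27657.04 = 111.09 mm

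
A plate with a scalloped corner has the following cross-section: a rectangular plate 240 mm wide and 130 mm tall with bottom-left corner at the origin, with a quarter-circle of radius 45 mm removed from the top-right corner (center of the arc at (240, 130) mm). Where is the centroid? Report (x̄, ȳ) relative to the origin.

plate: A = 240 × 130 = 31200.00, centroid at (120.00, 65.00).
removed quarter-circle: A = −¼π·45² = -1590.43, centroid at (220.90, 110.90).
ΣA = 29609.57 mm²
ΣAx̄ = (31200.00)(120.00) + (-1590.43)(220.90) = 3392671.49 mm³
ΣAȳ = (31200.00)(65.00) + (-1590.43)(110.90) = 1851618.93 mm³
x̄ = 3392671.49 / 29609.57 = 114.58 mm
ȳ = 1851618.93 / 29609.57 = 62.53 mm

x̄ = 114.58 mm, ȳ = 62.53 mm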